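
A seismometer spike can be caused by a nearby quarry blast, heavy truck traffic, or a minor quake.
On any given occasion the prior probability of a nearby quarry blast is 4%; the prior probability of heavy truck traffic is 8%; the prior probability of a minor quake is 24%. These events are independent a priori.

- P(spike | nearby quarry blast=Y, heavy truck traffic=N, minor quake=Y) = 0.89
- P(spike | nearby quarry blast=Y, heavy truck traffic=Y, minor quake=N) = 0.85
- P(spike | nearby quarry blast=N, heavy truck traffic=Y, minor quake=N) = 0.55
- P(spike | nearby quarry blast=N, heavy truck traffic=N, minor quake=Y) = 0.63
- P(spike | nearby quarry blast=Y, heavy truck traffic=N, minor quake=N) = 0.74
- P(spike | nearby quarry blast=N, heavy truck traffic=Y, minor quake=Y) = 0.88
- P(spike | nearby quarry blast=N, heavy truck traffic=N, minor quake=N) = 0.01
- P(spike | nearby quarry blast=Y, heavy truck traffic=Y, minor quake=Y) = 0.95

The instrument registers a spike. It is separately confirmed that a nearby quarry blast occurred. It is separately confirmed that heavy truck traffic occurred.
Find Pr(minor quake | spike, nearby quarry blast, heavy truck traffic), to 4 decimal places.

Pr(minor quake | spike, nearby quarry blast, heavy truck traffic) ≈ 0.2609

P(spike | nearby quarry blast, heavy truck traffic) = 0.85*0.76 + 0.95*0.24 = 0.646000 + 0.228000 = 0.874000
Of this, 0.228000 comes from 0.95*0.24 (the minor quake=true cases).
So P(minor quake | spike, nearby quarry blast, heavy truck traffic) = 0.228000/0.874000 ≈ 0.2609.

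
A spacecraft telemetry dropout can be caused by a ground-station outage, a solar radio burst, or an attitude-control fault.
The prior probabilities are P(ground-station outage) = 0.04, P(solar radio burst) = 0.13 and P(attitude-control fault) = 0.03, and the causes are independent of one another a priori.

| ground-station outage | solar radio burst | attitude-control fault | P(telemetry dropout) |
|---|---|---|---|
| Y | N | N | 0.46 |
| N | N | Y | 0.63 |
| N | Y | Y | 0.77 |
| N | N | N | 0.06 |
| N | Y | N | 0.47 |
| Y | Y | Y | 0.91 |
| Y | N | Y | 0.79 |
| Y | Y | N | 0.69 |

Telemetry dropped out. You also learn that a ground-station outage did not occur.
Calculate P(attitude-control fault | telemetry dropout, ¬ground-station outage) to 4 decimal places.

P(attitude-control fault | telemetry dropout, ¬ground-station outage) ≈ 0.1503

By total probability over the 4 (solar radio burst, attitude-control fault) configurations:
  P(telemetry dropout | ¬ground-station outage) = 0.06*0.87*0.97 + 0.63*0.87*0.03 + 0.47*0.13*0.97 + 0.77*0.13*0.03
        = 0.050634 + 0.016443 + 0.059267 + 0.003003 = 0.129347
The terms with attitude-control fault present sum to 0.019446, so
  P(attitude-control fault | telemetry dropout, ¬ground-station outage) = 0.019446 / 0.129347 ≈ 0.1503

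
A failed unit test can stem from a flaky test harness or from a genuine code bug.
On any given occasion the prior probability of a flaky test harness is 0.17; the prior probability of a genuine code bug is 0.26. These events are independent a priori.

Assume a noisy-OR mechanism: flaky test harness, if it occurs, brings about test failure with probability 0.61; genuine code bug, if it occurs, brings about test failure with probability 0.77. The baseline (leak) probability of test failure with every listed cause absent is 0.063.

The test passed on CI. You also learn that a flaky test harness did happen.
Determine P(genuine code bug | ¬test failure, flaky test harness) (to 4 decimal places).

P(genuine code bug | ¬test failure, flaky test harness) ≈ 0.0748

Under noisy-OR, P(test failure | causes) = 1 − (1−0.063)·∏(1−qᵢ) over the active causes.
Enumerate both values of genuine code bug and weight by the priors:
  P(¬test failure | flaky test harness) = 0.36543*0.74 + 0.084049*0.26
        = 0.270418 + 0.021853 = 0.292271
Keeping only the genuine code bug-present terms gives 0.021853, so
  P(genuine code bug | ¬test failure, flaky test harness) = 0.021853 / 0.292271 ≈ 0.0748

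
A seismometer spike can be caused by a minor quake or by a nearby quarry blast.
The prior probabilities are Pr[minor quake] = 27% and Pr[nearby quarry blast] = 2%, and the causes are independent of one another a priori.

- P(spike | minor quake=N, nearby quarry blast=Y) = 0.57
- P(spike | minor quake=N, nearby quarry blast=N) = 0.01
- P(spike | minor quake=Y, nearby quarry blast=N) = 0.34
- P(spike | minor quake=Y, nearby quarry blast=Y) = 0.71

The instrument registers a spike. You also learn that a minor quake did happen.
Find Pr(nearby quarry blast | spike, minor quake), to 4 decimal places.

Pr(nearby quarry blast | spike, minor quake) ≈ 0.0409

Sum P(spike|·) weighted by the priors over both values of nearby quarry blast:
  P(spike | minor quake) = 0.34·0.98 + 0.71·0.02
        = 0.333200 + 0.014200 = 0.347400
Configurations with nearby quarry blast contribute 0.014200, so
  P(nearby quarry blast | spike, minor quake) = 0.014200 / 0.347400 ≈ 0.0409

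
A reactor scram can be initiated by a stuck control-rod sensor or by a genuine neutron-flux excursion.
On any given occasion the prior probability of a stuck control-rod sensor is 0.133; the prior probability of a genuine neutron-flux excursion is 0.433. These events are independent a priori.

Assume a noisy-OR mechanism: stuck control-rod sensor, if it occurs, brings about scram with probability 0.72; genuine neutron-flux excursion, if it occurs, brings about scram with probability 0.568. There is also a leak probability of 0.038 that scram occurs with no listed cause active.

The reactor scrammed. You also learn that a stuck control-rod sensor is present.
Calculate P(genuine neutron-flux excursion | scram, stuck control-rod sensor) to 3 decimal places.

Under noisy-OR, P(scram | causes) = 1 − (1−0.038)·∏(1−qᵢ) over the active causes.
By total probability over both values of genuine neutron-flux excursion:
  P(scram | stuck control-rod sensor) = 0.73064×0.567 + 0.883636×0.433
        = 0.414273 + 0.382614 = 0.796887
Configurations with genuine neutron-flux excursion contribute 0.382614, so
  P(genuine neutron-flux excursion | scram, stuck control-rod sensor) = 0.382614 / 0.796887 ≈ 0.480

P(genuine neutron-flux excursion | scram, stuck control-rod sensor) ≈ 0.480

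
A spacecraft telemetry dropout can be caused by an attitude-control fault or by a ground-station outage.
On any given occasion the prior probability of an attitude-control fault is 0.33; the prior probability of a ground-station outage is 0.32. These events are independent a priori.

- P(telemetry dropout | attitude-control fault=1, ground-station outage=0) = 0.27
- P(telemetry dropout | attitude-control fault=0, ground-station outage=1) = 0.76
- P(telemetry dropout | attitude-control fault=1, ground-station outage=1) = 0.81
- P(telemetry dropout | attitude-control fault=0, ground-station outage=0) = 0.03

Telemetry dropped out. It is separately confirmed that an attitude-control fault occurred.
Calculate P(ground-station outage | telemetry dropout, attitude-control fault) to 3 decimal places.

P(telemetry dropout | attitude-control fault) = 0.27*0.68 + 0.81*0.32 = 0.183600 + 0.259200 = 0.442800
Of this, 0.259200 comes from 0.81*0.32 (the ground-station outage=true cases).
Hence the posterior is 0.259200/0.442800 ≈ 0.585.

P(ground-station outage | telemetry dropout, attitude-control fault) ≈ 0.585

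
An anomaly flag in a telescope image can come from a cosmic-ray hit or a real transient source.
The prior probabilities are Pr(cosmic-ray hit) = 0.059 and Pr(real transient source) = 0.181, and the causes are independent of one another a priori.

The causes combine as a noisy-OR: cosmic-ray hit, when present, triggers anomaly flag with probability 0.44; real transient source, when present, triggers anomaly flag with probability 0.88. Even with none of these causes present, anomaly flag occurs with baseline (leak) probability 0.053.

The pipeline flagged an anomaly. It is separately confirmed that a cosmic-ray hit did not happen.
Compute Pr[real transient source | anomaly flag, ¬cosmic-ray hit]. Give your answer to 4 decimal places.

Under noisy-OR, P(anomaly flag | causes) = 1 − (1−0.053)·∏(1−qᵢ) over the active causes.
P(anomaly flag | ¬cosmic-ray hit) = 0.053*0.819 + 0.88636*0.181 = 0.043407 + 0.160431 = 0.203838
The real transient source-present share is 0.88636*0.181 = 0.160431.
P(real transient source | anomaly flag, ¬cosmic-ray hit) = 0.160431 / 0.203838 ≈ 0.7871

Pr[real transient source | anomaly flag, ¬cosmic-ray hit] ≈ 0.7871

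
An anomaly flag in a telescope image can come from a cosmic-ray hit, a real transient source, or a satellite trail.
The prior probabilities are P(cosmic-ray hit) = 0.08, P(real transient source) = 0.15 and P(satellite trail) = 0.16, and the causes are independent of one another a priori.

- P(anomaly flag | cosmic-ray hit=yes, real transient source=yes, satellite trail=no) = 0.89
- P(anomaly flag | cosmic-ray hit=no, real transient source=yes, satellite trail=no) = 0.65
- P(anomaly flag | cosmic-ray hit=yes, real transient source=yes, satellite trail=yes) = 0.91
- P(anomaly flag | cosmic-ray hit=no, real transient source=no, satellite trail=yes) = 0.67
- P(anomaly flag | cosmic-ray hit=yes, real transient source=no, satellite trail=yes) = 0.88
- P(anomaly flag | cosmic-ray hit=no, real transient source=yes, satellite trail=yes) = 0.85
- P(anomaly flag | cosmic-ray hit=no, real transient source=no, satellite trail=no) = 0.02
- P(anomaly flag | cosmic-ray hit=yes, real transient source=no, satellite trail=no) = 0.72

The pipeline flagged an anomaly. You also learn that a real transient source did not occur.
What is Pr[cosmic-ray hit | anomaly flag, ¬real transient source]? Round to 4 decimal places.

P(anomaly flag | ¬real transient source) = 0.02*0.92*0.84 + 0.67*0.92*0.16 + 0.72*0.08*0.84 + 0.88*0.08*0.16 = 0.015456 + 0.098624 + 0.048384 + 0.011264 = 0.173728
Of this, 0.059648 comes from 0.048384 + 0.011264 (the cosmic-ray hit=true cases).
So P(cosmic-ray hit | anomaly flag, ¬real transient source) = 0.059648/0.173728 ≈ 0.3433.

Pr[cosmic-ray hit | anomaly flag, ¬real transient source] ≈ 0.3433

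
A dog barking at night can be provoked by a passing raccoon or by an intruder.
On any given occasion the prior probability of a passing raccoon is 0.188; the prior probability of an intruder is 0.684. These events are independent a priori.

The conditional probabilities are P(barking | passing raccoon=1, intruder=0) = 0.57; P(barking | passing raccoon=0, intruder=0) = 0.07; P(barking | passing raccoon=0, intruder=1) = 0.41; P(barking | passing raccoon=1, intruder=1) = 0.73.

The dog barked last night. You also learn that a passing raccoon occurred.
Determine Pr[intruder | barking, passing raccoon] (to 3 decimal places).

Enumerate both values of intruder and weight by the priors:
  P(barking | passing raccoon) = 0.57*0.316 + 0.73*0.684
        = 0.180120 + 0.499320 = 0.679440
The terms with intruder present sum to 0.499320, so
  P(intruder | barking, passing raccoon) = 0.499320 / 0.679440 ≈ 0.735

Pr[intruder | barking, passing raccoon] ≈ 0.735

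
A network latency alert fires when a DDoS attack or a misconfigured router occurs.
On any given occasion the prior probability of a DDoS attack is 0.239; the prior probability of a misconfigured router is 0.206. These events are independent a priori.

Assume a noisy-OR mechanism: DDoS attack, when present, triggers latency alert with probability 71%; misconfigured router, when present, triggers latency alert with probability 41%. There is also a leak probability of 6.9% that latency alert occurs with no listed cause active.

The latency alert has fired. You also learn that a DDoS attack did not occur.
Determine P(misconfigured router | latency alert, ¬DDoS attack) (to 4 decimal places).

Under noisy-OR, P(latency alert | causes) = 1 − (1−0.069)·∏(1−qᵢ) over the active causes.
Weight on misconfigured router=true, given the evidence: 0.45071*0.206 = 0.092846
Denominator P(latency alert | ¬DDoS attack): 0.069*0.794 + 0.45071*0.206 = 0.147632
Posterior = 0.092846 / 0.147632 ≈ 0.6289

P(misconfigured router | latency alert, ¬DDoS attack) ≈ 0.6289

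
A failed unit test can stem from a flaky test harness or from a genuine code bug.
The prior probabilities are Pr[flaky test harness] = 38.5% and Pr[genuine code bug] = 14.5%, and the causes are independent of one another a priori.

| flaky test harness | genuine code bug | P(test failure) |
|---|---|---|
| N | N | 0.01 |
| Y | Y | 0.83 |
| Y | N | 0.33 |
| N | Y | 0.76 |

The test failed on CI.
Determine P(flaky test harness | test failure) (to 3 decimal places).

P(flaky test harness | test failure) ≈ 0.680

Enumerate the 4 (flaky test harness, genuine code bug) configurations and weight by the priors:
  P(test failure) = 0.01×0.615×0.855 + 0.76×0.615×0.145 + 0.33×0.385×0.855 + 0.83×0.385×0.145
        = 0.005258 + 0.067773 + 0.108628 + 0.046335 = 0.227994
Configurations with flaky test harness contribute 0.154963, so
  P(flaky test harness | test failure) = 0.154963 / 0.227994 ≈ 0.680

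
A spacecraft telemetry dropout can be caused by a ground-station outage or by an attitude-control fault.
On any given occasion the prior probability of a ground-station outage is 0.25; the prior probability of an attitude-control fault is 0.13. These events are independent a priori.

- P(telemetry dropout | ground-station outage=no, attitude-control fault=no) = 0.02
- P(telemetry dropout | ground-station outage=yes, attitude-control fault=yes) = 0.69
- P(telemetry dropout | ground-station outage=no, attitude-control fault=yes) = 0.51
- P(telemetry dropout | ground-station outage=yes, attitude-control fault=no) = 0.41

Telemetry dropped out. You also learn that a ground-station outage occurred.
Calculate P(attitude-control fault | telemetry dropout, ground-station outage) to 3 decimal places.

P(attitude-control fault | telemetry dropout, ground-station outage) ≈ 0.201

Sum P(telemetry dropout|·) weighted by the priors over both values of attitude-control fault:
  P(telemetry dropout | ground-station outage) = 0.41×0.87 + 0.69×0.13
        = 0.356700 + 0.089700 = 0.446400
The terms with attitude-control fault present sum to 0.089700, so
  P(attitude-control fault | telemetry dropout, ground-station outage) = 0.089700 / 0.446400 ≈ 0.201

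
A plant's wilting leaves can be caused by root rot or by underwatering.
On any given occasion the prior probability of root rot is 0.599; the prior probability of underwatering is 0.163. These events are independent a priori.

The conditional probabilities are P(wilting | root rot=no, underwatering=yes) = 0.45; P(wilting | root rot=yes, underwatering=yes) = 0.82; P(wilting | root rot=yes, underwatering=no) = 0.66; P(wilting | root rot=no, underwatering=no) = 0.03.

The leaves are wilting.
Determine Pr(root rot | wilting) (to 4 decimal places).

Enumerate the 4 (root rot, underwatering) configurations and weight by the priors:
  P(wilting) = 0.03·0.401·0.837 + 0.45·0.401·0.163 + 0.66·0.599·0.837 + 0.82·0.599·0.163
        = 0.010069 + 0.029413 + 0.330900 + 0.080062 = 0.450444
The terms with root rot present sum to 0.410962, so
  P(root rot | wilting) = 0.410962 / 0.450444 ≈ 0.9123

Pr(root rot | wilting) ≈ 0.9123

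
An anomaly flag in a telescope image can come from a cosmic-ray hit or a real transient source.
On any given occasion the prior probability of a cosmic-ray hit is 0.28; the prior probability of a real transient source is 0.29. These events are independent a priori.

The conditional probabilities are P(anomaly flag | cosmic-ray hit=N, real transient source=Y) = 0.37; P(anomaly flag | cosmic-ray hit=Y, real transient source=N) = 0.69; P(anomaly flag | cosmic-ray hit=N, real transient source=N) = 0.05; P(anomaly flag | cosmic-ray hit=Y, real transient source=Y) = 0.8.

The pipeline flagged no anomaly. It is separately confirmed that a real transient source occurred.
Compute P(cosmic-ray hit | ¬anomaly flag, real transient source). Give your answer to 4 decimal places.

P(cosmic-ray hit | ¬anomaly flag, real transient source) ≈ 0.1099

Numerator (weight on configurations with cosmic-ray hit): 0.2*0.28 = 0.056000
The normalizing constant is 0.63*0.72 + 0.2*0.28 = 0.509600
P(cosmic-ray hit | ¬anomaly flag, real transient source) = 0.056000/0.509600 ≈ 0.1099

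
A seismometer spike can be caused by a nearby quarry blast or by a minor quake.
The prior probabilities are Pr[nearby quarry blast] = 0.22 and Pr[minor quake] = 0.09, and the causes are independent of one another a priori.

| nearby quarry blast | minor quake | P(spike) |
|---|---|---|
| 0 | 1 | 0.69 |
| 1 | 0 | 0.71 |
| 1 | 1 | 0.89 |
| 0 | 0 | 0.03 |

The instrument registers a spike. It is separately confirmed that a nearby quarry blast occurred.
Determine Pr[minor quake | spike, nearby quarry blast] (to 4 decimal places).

P(spike | nearby quarry blast) = 0.71*0.91 + 0.89*0.09 = 0.646100 + 0.080100 = 0.726200
The minor quake-present share is 0.89*0.09 = 0.080100.
So P(minor quake | spike, nearby quarry blast) = 0.080100/0.726200 ≈ 0.1103.

Pr[minor quake | spike, nearby quarry blast] ≈ 0.1103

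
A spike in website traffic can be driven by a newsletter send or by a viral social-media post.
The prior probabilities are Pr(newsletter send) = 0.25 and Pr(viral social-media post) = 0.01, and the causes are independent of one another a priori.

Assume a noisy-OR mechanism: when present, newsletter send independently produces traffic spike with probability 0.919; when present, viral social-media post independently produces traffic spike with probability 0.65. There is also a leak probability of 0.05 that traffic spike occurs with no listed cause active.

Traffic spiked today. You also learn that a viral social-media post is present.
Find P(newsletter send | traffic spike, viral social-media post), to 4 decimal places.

Under noisy-OR, P(traffic spike | causes) = 1 − (1−0.05)·∏(1−qᵢ) over the active causes.
P(traffic spike | viral social-media post) = 0.6675×0.75 + 0.973067×0.25 = 0.500625 + 0.243267 = 0.743892
The newsletter send-present share is 0.973067×0.25 = 0.243267.
P(newsletter send | traffic spike, viral social-media post) = 0.243267 / 0.743892 ≈ 0.3270

P(newsletter send | traffic spike, viral social-media post) ≈ 0.3270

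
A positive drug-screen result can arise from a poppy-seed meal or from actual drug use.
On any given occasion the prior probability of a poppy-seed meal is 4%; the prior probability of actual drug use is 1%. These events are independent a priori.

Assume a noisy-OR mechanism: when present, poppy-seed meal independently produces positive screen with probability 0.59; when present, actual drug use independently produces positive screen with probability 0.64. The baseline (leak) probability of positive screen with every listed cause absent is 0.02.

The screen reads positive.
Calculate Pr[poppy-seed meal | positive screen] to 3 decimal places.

Under noisy-OR, P(positive screen | causes) = 1 − (1−0.02)·∏(1−qᵢ) over the active causes.
Weight on poppy-seed meal=true, given the evidence: 0.023689 + 0.000342 = 0.024031
Denominator P(positive screen): 0.02·0.96·0.99 + 0.6472·0.96·0.01 + 0.5982·0.04·0.99 + 0.855352·0.04·0.01 = 0.049252
Posterior = 0.024031 / 0.049252 ≈ 0.488

Pr[poppy-seed meal | positive screen] ≈ 0.488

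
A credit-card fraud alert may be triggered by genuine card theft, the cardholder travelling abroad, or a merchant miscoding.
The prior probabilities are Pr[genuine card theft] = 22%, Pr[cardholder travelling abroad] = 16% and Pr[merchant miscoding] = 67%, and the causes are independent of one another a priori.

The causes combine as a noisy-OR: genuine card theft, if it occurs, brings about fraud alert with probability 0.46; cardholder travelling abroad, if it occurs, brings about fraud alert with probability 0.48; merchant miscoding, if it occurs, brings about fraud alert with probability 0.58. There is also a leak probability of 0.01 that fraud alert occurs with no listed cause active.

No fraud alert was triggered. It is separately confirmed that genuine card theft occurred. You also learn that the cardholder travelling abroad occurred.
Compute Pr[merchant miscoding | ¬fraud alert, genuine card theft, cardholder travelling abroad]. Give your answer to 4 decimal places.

Under noisy-OR, P(fraud alert | causes) = 1 − (1−0.01)·∏(1−qᵢ) over the active causes.
By total probability over both values of merchant miscoding:
  P(¬fraud alert | genuine card theft, cardholder travelling abroad) = 0.277992×0.33 + 0.116757×0.67
        = 0.091737 + 0.078227 = 0.169964
The terms with merchant miscoding present sum to 0.078227, so
  P(merchant miscoding | ¬fraud alert, genuine card theft, cardholder travelling abroad) = 0.078227 / 0.169964 ≈ 0.4603

Pr[merchant miscoding | ¬fraud alert, genuine card theft, cardholder travelling abroad] ≈ 0.4603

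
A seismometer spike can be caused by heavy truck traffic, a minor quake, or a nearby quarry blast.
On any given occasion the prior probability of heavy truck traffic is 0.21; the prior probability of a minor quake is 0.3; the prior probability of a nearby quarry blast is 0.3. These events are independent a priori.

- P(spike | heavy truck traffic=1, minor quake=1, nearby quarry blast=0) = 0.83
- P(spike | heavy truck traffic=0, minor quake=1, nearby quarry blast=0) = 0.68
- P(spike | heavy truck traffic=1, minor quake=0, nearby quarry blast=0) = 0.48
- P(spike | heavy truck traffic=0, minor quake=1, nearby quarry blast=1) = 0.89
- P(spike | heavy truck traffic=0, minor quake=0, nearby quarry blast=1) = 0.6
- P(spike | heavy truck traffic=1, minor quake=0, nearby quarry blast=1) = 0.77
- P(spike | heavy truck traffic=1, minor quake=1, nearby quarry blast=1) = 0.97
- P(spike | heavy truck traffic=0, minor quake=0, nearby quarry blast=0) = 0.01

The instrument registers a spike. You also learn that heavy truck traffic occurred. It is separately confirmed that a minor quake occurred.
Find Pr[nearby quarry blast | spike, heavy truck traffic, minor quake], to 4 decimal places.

P(spike | heavy truck traffic, minor quake) = 0.83×0.7 + 0.97×0.3 = 0.581000 + 0.291000 = 0.872000
Of this, 0.291000 comes from 0.97×0.3 (the nearby quarry blast=true cases).
P(nearby quarry blast | spike, heavy truck traffic, minor quake) = 0.291000 / 0.872000 ≈ 0.3337

Pr[nearby quarry blast | spike, heavy truck traffic, minor quake] ≈ 0.3337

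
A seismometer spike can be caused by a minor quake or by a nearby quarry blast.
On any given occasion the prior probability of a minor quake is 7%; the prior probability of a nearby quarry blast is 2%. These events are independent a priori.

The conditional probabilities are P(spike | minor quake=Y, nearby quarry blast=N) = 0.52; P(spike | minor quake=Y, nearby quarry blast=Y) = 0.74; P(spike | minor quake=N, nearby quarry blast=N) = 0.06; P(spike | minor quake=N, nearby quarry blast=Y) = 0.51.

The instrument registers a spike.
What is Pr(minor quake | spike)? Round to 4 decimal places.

Pr(minor quake | spike) ≈ 0.3639

By total probability over the 4 (minor quake, nearby quarry blast) configurations:
  P(spike) = 0.06*0.93*0.98 + 0.51*0.93*0.02 + 0.52*0.07*0.98 + 0.74*0.07*0.02
        = 0.054684 + 0.009486 + 0.035672 + 0.001036 = 0.100878
Configurations with minor quake contribute 0.036708, so
  P(minor quake | spike) = 0.036708 / 0.100878 ≈ 0.3639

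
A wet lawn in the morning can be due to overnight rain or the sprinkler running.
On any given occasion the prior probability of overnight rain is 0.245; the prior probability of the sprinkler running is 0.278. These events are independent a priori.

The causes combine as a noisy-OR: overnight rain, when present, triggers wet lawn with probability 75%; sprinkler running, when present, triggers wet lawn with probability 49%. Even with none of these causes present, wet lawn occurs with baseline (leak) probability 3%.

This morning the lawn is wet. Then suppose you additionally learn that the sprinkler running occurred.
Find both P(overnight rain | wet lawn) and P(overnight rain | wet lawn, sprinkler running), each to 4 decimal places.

Under noisy-OR, P(wet lawn | causes) = 1 − (1−0.03)·∏(1−qᵢ) over the active causes.
Numerator (weight on configurations with overnight rain): 0.133994 + 0.059686 = 0.193680
Normalizer over all consistent configurations: 0.03*0.755*0.722 + 0.5053*0.755*0.278 + 0.7575*0.245*0.722 + 0.876325*0.245*0.278 = 0.316090
P(overnight rain | wet lawn) = 0.193680/0.316090 ≈ 0.6127

With the extra evidence:
P(wet lawn | sprinkler running) = 0.5053×0.755 + 0.876325×0.245 = 0.381501 + 0.214700 = 0.596201
Of this, 0.214700 comes from 0.876325×0.245 (the overnight rain=true cases).
Hence the posterior is 0.214700/0.596201 ≈ 0.3601.
— sprinkler running explains away the evidence for overnight rain.

P(overnight rain | wet lawn) ≈ 0.6127; P(overnight rain | wet lawn, sprinkler running) ≈ 0.3601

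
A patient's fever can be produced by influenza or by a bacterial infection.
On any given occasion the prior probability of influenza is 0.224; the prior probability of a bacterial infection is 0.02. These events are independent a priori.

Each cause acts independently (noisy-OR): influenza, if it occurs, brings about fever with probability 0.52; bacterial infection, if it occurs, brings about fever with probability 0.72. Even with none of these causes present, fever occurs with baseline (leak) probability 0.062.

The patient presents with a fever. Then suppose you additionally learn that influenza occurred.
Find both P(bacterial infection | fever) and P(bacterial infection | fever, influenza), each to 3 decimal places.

Under noisy-OR, P(fever | causes) = 1 − (1−0.062)·∏(1−qᵢ) over the active causes.
P(fever) = 0.062*0.776*0.98 + 0.73736*0.776*0.02 + 0.54976*0.224*0.98 + 0.873933*0.224*0.02 = 0.047150 + 0.011444 + 0.120683 + 0.003915 = 0.183192
Restricting to configurations with bacterial infection present: 0.011444 + 0.003915 = 0.015359.
P(bacterial infection | fever) = 0.015359 / 0.183192 ≈ 0.084

Now condition on the additional information:
P(fever | influenza) = 0.54976·0.98 + 0.873933·0.02 = 0.538765 + 0.017479 = 0.556244
Of this, 0.017479 comes from 0.873933·0.02 (the bacterial infection=true cases).
P(bacterial infection | fever, influenza) = 0.017479 / 0.556244 ≈ 0.031
The drop from 0.084 to 0.031 is the explaining-away (discounting) effect.

P(bacterial infection | fever) ≈ 0.084; P(bacterial infection | fever, influenza) ≈ 0.031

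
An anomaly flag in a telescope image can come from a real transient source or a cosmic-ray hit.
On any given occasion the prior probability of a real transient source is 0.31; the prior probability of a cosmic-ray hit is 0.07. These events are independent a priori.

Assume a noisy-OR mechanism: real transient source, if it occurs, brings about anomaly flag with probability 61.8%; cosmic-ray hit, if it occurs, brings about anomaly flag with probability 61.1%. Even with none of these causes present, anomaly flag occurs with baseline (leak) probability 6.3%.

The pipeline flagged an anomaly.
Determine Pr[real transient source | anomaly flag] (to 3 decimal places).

Under noisy-OR, P(anomaly flag | causes) = 1 − (1−0.063)·∏(1−qᵢ) over the active causes.
Numerator (weight on configurations with real transient source): 0.185108 + 0.018679 = 0.203787
Denominator P(anomaly flag): 0.063*0.69*0.93 + 0.635507*0.69*0.07 + 0.642066*0.31*0.93 + 0.860764*0.31*0.07 = 0.274909
Posterior = 0.203787 / 0.274909 ≈ 0.741

Pr[real transient source | anomaly flag] ≈ 0.741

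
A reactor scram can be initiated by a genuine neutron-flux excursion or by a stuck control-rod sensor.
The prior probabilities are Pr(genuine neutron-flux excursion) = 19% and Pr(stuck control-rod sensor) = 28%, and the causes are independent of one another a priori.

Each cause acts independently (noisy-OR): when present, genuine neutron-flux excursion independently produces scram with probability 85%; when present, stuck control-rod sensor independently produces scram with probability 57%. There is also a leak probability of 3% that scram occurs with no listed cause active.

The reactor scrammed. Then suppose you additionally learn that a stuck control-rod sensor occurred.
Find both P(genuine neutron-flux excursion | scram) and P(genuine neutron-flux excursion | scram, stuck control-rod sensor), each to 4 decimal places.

Under noisy-OR, P(scram | causes) = 1 − (1−0.03)·∏(1−qᵢ) over the active causes.
By total probability over the 4 (genuine neutron-flux excursion, stuck control-rod sensor) configurations:
  P(scram) = 0.03×0.81×0.72 + 0.5829×0.81×0.28 + 0.8545×0.19×0.72 + 0.937435×0.19×0.28
        = 0.017496 + 0.132202 + 0.116896 + 0.049872 = 0.316466
Configurations with genuine neutron-flux excursion contribute 0.166768, so
  P(genuine neutron-flux excursion | scram) = 0.166768 / 0.316466 ≈ 0.5270

Now also conditioning on stuck control-rod sensor=true:
Weight on genuine neutron-flux excursion=true, given the evidence: 0.937435·0.19 = 0.178113
Normalizer over all consistent configurations: 0.5829·0.81 + 0.937435·0.19 = 0.650262
P(genuine neutron-flux excursion | scram, stuck control-rod sensor) = 0.178113/0.650262 ≈ 0.2739

P(genuine neutron-flux excursion | scram) ≈ 0.5270; P(genuine neutron-flux excursion | scram, stuck control-rod sensor) ≈ 0.2739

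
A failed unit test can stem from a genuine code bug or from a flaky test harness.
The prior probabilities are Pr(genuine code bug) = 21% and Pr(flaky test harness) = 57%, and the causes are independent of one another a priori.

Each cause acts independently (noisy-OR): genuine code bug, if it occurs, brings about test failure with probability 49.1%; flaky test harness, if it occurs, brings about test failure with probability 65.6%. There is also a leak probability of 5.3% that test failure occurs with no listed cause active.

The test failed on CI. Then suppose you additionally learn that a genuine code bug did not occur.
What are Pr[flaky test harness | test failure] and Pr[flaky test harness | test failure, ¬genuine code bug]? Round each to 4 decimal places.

Pr[flaky test harness | test failure] ≈ 0.8617; Pr[flaky test harness | test failure, ¬genuine code bug] ≈ 0.9440

Under noisy-OR, P(test failure | causes) = 1 − (1−0.053)·∏(1−qᵢ) over the active causes.
P(test failure) = 0.053·0.79·0.43 + 0.674232·0.79·0.57 + 0.517977·0.21·0.43 + 0.834184·0.21·0.57 = 0.018004 + 0.303607 + 0.046773 + 0.099852 = 0.468236
The flaky test harness-present share is 0.303607 + 0.099852 = 0.403459.
Hence the posterior is 0.403459/0.468236 ≈ 0.8617.

Now condition on the additional information:
P(test failure | ¬genuine code bug) = 0.053·0.43 + 0.674232·0.57 = 0.022790 + 0.384312 = 0.407102
The flaky test harness-present share is 0.674232·0.57 = 0.384312.
So P(flaky test harness | test failure, ¬genuine code bug) = 0.384312/0.407102 ≈ 0.9440.
With genuine code bug excluded, flaky test harness must carry more of the explanatory weight for the test failure.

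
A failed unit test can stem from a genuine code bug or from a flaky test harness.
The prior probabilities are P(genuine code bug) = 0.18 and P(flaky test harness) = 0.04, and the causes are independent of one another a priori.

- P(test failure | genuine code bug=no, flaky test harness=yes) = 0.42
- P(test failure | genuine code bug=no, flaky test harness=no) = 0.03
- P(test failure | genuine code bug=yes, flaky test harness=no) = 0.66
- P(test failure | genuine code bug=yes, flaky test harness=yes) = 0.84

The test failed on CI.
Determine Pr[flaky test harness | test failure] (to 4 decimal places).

For the numerator, keep only flaky test harness=true terms: 0.013776 + 0.006048 = 0.019824
The normalizing constant is 0.03*0.82*0.96 + 0.42*0.82*0.04 + 0.66*0.18*0.96 + 0.84*0.18*0.04 = 0.157488
P(flaky test harness | test failure) = 0.019824/0.157488 ≈ 0.1259

Pr[flaky test harness | test failure] ≈ 0.1259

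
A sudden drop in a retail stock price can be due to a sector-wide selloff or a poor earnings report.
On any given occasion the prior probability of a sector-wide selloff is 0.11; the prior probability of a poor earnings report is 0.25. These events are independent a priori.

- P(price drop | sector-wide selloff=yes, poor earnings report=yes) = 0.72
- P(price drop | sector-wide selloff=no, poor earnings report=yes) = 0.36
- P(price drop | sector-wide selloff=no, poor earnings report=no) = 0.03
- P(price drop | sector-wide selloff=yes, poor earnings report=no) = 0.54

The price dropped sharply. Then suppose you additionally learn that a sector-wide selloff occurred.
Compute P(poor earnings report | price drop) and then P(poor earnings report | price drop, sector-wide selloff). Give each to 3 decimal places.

P(price drop) = 0.03·0.89·0.75 + 0.36·0.89·0.25 + 0.54·0.11·0.75 + 0.72·0.11·0.25 = 0.020025 + 0.080100 + 0.044550 + 0.019800 = 0.164475
Of this, 0.099900 comes from 0.080100 + 0.019800 (the poor earnings report=true cases).
P(poor earnings report | price drop) = 0.099900 / 0.164475 ≈ 0.607

With the extra evidence:
By total probability over both values of poor earnings report:
  P(price drop | sector-wide selloff) = 0.54×0.75 + 0.72×0.25
        = 0.405000 + 0.180000 = 0.585000
Keeping only the poor earnings report-present terms gives 0.180000, so
  P(poor earnings report | price drop, sector-wide selloff) = 0.180000 / 0.585000 ≈ 0.308

P(poor earnings report | price drop) ≈ 0.607; P(poor earnings report | price drop, sector-wide selloff) ≈ 0.308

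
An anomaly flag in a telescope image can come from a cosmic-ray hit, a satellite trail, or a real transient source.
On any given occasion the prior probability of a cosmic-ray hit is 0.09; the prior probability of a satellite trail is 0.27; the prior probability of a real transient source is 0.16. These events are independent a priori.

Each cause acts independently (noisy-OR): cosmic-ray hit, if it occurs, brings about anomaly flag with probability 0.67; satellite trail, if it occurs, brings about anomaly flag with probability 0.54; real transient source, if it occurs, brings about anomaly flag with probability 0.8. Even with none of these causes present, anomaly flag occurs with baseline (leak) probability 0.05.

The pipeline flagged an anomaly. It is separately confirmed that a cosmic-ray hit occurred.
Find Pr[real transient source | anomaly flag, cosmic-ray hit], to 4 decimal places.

Under noisy-OR, P(anomaly flag | causes) = 1 − (1−0.05)·∏(1−qᵢ) over the active causes.
Enumerate the 4 (satellite trail, real transient source) configurations and weight by the priors:
  P(anomaly flag | cosmic-ray hit) = 0.6865*0.73*0.84 + 0.9373*0.73*0.16 + 0.85579*0.27*0.84 + 0.971158*0.27*0.16
        = 0.420962 + 0.109477 + 0.194093 + 0.041954 = 0.766486
Keeping only the real transient source-present terms gives 0.151431, so
  P(real transient source | anomaly flag, cosmic-ray hit) = 0.151431 / 0.766486 ≈ 0.1976

Pr[real transient source | anomaly flag, cosmic-ray hit] ≈ 0.1976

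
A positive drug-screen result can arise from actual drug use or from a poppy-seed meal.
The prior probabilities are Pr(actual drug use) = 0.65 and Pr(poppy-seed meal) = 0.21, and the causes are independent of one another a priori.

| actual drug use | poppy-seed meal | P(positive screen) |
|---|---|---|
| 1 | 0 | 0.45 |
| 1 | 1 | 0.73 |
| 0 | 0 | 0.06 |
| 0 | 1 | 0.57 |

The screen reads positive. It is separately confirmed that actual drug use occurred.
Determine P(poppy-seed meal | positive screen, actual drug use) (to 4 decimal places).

Sum P(positive screen|·) weighted by the priors over both values of poppy-seed meal:
  P(positive screen | actual drug use) = 0.45·0.79 + 0.73·0.21
        = 0.355500 + 0.153300 = 0.508800
The terms with poppy-seed meal present sum to 0.153300, so
  P(poppy-seed meal | positive screen, actual drug use) = 0.153300 / 0.508800 ≈ 0.3013

P(poppy-seed meal | positive screen, actual drug use) ≈ 0.3013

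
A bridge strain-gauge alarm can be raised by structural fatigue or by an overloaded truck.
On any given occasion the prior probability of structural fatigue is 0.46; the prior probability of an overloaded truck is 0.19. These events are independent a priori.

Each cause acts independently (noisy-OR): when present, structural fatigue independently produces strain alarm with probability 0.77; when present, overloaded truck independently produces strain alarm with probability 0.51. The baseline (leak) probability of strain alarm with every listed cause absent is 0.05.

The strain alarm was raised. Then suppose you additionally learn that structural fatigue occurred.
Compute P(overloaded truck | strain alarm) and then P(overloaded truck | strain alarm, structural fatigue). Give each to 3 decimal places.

P(overloaded truck | strain alarm) ≈ 0.298; P(overloaded truck | strain alarm, structural fatigue) ≈ 0.211

Under noisy-OR, P(strain alarm | causes) = 1 − (1−0.05)·∏(1−qᵢ) over the active causes.
P(strain alarm) = 0.05×0.54×0.81 + 0.5345×0.54×0.19 + 0.7815×0.46×0.81 + 0.892935×0.46×0.19 = 0.021870 + 0.054840 + 0.291187 + 0.078043 = 0.445940
Restricting to configurations with overloaded truck present: 0.054840 + 0.078043 = 0.132883.
P(overloaded truck | strain alarm) = 0.132883 / 0.445940 ≈ 0.298

With the extra evidence:
P(strain alarm | structural fatigue) = 0.7815×0.81 + 0.892935×0.19 = 0.633015 + 0.169658 = 0.802673
Of this, 0.169658 comes from 0.892935×0.19 (the overloaded truck=true cases).
P(overloaded truck | strain alarm, structural fatigue) = 0.169658 / 0.802673 ≈ 0.211
This is intercausal reasoning (explaining away): once structural fatigue accounts for the strain alarm, overloaded truck becomes less likely.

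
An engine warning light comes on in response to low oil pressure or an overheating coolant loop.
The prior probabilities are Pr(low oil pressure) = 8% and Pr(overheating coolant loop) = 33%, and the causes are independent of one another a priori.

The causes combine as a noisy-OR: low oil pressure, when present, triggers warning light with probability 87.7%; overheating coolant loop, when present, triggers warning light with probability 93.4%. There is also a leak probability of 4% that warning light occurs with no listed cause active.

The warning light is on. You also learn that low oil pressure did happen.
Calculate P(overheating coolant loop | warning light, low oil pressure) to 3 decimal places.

Under noisy-OR, P(warning light | causes) = 1 − (1−0.04)·∏(1−qᵢ) over the active causes.
Enumerate both values of overheating coolant loop and weight by the priors:
  P(warning light | low oil pressure) = 0.88192×0.67 + 0.992207×0.33
        = 0.590886 + 0.327428 = 0.918314
Keeping only the overheating coolant loop-present terms gives 0.327428, so
  P(overheating coolant loop | warning light, low oil pressure) = 0.327428 / 0.918314 ≈ 0.357

P(overheating coolant loop | warning light, low oil pressure) ≈ 0.357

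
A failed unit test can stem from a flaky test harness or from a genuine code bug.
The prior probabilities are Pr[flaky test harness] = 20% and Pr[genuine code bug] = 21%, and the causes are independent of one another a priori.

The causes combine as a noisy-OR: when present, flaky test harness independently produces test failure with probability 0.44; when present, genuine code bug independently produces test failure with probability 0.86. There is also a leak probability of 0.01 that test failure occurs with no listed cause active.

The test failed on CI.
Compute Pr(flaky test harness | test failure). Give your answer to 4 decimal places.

Under noisy-OR, P(test failure | causes) = 1 − (1−0.01)·∏(1−qᵢ) over the active causes.
P(test failure) = 0.01*0.8*0.79 + 0.8614*0.8*0.21 + 0.4456*0.2*0.79 + 0.922384*0.2*0.21 = 0.006320 + 0.144715 + 0.070405 + 0.038740 = 0.260180
Restricting to configurations with flaky test harness present: 0.070405 + 0.038740 = 0.109145.
Hence the posterior is 0.109145/0.260180 ≈ 0.4195.

Pr(flaky test harness | test failure) ≈ 0.4195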